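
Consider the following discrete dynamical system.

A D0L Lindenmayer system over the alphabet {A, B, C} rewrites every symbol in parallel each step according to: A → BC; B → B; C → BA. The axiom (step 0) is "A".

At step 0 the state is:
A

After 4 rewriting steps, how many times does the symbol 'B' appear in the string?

4

0) A
1) BC
2) BBA
3) BBBC
4) BBBBA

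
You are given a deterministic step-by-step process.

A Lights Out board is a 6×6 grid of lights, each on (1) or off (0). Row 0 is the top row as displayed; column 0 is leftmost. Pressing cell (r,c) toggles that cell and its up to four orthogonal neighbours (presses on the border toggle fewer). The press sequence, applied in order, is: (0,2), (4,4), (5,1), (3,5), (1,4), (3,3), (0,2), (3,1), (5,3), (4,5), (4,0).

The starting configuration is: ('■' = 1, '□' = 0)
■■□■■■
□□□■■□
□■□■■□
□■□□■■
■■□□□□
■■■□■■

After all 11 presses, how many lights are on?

14

k=0  ■■□■■■
□□□■■□
□■□■■□
□■□□■■
■■□□□□
■■■□■■
k=1  ■□■□■■
□□■■■□
□■□■■□
□■□□■■
■■□□□□
■■■□■■
k=2  ■□■□■■
□□■■■□
□■□■■□
□■□□□■
■■□■■■
■■■□□■
k=3  ■□■□■■
□□■■■□
□■□■■□
□■□□□■
■□□■■■
□□□□□■
k=4  ■□■□■■
□□■■■□
□■□■■■
□■□□■□
■□□■■□
□□□□□■
k=5  ■□■□□■
□□■□□■
□■□■□■
□■□□■□
■□□■■□
□□□□□■
k=6  ■□■□□■
□□■□□■
□■□□□■
□■■■□□
■□□□■□
□□□□□■
k=7  ■■□■□■
□□□□□■
□■□□□■
□■■■□□
■□□□■□
□□□□□■
k=8  ■■□■□■
□□□□□■
□□□□□■
■□□■□□
■■□□■□
□□□□□■
k=9  ■■□■□■
□□□□□■
□□□□□■
■□□■□□
■■□■■□
□□■■■■
k=10  ■■□■□■
□□□□□■
□□□□□■
■□□■□■
■■□■□■
□□■■■□
k=11  ■■□■□■
□□□□□■
□□□□□■
□□□■□■
□□□■□■
■□■■■□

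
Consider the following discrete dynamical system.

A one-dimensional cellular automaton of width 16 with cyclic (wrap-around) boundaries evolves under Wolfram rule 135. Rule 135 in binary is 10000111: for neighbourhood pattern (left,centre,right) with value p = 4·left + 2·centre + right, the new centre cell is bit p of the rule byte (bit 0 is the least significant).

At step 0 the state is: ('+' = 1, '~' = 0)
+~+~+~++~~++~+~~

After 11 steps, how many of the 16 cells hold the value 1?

[0] +~+~+~++~~++~+~~
[1] +~+~+~~~~+~~~+~+
[2] ~~+~+~++++~+++~~
[3] +++~+~~++~~~+~~+
[4] ++~~+~+~~~+++~+~
[5] ~~~++~+~++~+~~+~
[6] +++~~~+~~~~+~++~
[7] ~+~~+++~++++~~~~
[8] ++~+~+~~~++~~+++
[9] +~~+~+~++~~~+~++
[10] ~~++~+~~~~+++~~+
[11] ~+~~~+~+++~+~~++

8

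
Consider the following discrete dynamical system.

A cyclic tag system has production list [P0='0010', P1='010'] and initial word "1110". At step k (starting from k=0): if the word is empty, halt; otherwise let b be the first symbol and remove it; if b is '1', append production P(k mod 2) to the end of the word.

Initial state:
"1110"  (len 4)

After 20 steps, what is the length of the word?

step 0: "1110"  (len 4)
step 1: "1100010"  (len 7)
step 2: "100010010"  (len 9)
step 3: "000100100010"  (len 12)
step 4: "00100100010"  (len 11)
step 5: "0100100010"  (len 10)
step 6: "100100010"  (len 9)
step 7: "001000100010"  (len 12)
step 8: "01000100010"  (len 11)
step 9: "1000100010"  (len 10)
step 10: "000100010010"  (len 12)
step 11: "00100010010"  (len 11)
step 12: "0100010010"  (len 10)
step 13: "100010010"  (len 9)
step 14: "00010010010"  (len 11)
step 15: "0010010010"  (len 10)
step 16: "010010010"  (len 9)
step 17: "10010010"  (len 8)
step 18: "0010010010"  (len 10)
step 19: "010010010"  (len 9)
step 20: "10010010"  (len 8)

8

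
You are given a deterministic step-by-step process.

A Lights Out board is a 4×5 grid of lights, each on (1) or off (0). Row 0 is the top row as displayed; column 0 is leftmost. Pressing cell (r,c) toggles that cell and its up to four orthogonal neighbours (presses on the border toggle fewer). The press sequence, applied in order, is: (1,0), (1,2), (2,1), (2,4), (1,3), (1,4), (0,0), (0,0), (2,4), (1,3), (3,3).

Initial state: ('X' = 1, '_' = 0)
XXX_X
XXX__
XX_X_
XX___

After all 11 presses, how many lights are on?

8

step 0: XXX_X
XXX__
XX_X_
XX___
step 1: _XX_X
__X__
_X_X_
XX___
step 2: _X__X
_X_X_
_XXX_
XX___
step 3: _X__X
___X_
X__X_
X____
step 4: _X__X
___XX
X___X
X___X
step 5: _X_XX
__X__
X__XX
X___X
step 6: _X_X_
__XXX
X__X_
X___X
step 7: X__X_
X_XXX
X__X_
X___X
step 8: _X_X_
__XXX
X__X_
X___X
step 9: _X_X_
__XX_
X___X
X____
step 10: _X___
____X
X__XX
X____
step 11: _X___
____X
X___X
X_XXX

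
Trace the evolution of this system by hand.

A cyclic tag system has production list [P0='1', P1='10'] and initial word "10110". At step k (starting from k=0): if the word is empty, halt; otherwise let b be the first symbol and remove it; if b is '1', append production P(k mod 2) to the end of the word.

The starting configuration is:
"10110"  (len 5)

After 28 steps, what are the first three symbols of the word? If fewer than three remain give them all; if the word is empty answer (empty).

gen 0: "10110"  (len 5)
gen 1: "01101"  (len 5)
gen 2: "1101"  (len 4)
gen 3: "1011"  (len 4)
gen 4: "01110"  (len 5)
gen 5: "1110"  (len 4)
gen 6: "11010"  (len 5)
gen 7: "10101"  (len 5)
gen 8: "010110"  (len 6)
gen 9: "10110"  (len 5)
gen 10: "011010"  (len 6)
gen 11: "11010"  (len 5)
gen 12: "101010"  (len 6)
gen 13: "010101"  (len 6)
gen 14: "10101"  (len 5)
gen 15: "01011"  (len 5)
gen 16: "1011"  (len 4)
gen 17: "0111"  (len 4)
gen 18: "111"  (len 3)
gen 19: "111"  (len 3)
gen 20: "1110"  (len 4)
gen 21: "1101"  (len 4)
gen 22: "10110"  (len 5)
gen 23: "01101"  (len 5)
gen 24: "1101"  (len 4)
gen 25: "1011"  (len 4)
gen 26: "01110"  (len 5)
gen 27: "1110"  (len 4)
gen 28: "11010"  (len 5)

110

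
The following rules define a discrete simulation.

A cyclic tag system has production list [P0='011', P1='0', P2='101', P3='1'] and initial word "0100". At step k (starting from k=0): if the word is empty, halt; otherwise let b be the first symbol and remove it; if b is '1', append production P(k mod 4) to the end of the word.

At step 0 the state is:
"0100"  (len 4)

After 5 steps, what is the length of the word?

0

step 0: "0100"  (len 4)
step 1: "100"  (len 3)
step 2: "000"  (len 3)
step 3: "00"  (len 2)
step 4: "0"  (len 1)
step 5: (halted — word empty)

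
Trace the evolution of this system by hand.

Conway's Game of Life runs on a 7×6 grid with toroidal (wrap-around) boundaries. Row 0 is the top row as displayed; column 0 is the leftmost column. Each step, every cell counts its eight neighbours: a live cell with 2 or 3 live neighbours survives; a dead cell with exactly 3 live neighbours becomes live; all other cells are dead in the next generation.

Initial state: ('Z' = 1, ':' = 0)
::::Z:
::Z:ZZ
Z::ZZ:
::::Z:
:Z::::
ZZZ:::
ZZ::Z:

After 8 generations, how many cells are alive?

2

t=0: ::::Z:
::Z:ZZ
Z::ZZ:
::::Z:
:Z::::
ZZZ:::
ZZ::Z:
t=1: ZZ::Z:
::::::
::::::
:::ZZZ
ZZZ:::
::Z::Z
Z:ZZ::
t=2: ZZZZ:Z
::::::
::::Z:
ZZZZZZ
ZZZ:::
:::::Z
Z:ZZZ:
t=3: Z::::Z
ZZZZZZ
ZZZ:Z:
::::Z:
::::::
::::ZZ
::::::
t=4: ::ZZ::
::::::
::::::
:Z:Z:Z
::::ZZ
::::::
Z:::Z:
t=5: :::Z::
::::::
::::::
Z::::Z
Z:::ZZ
::::Z:
:::Z::
t=6: ::::::
::::::
::::::
Z:::Z:
Z:::Z:
:::ZZ:
:::ZZ:
t=7: ::::::
::::::
::::::
::::::
::::Z:
::::::
:::ZZ:
t=8: ::::::
::::::
::::::
::::::
::::::
:::ZZ:
::::::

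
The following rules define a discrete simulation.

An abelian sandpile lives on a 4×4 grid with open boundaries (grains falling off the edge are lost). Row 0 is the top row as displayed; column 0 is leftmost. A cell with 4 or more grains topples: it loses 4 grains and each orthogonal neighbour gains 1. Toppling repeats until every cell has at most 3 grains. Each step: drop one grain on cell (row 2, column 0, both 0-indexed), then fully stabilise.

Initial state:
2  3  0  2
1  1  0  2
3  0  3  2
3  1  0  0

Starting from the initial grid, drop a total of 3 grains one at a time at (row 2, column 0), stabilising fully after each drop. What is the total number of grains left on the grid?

23

[0] 2  3  0  2
1  1  0  2
3  0  3  2
3  1  0  0
[1] 2  3  0  2
2  1  0  2
1  1  3  2
0  2  0  0
[2] 2  3  0  2
2  1  0  2
2  1  3  2
0  2  0  0
[3] 2  3  0  2
2  1  0  2
3  1  3  2
0  2  0  0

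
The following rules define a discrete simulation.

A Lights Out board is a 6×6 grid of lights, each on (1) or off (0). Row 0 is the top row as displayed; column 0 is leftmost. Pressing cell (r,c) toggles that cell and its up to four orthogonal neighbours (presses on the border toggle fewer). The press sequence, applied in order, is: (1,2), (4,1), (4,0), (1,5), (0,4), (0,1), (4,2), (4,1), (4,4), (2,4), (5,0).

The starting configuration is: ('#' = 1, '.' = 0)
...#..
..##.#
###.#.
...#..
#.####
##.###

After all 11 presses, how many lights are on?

16

[0] ...#..
..##.#
###.#.
...#..
#.####
##.###
[1] ..##..
.#...#
##..#.
...#..
#.####
##.###
[2] ..##..
.#...#
##..#.
.#.#..
.#.###
#..###
[3] ..##..
.#...#
##..#.
##.#..
#..###
...###
[4] ..##.#
.#..#.
##..##
##.#..
#..###
...###
[5] ..#.#.
.#....
##..##
##.#..
#..###
...###
[6] ##..#.
......
##..##
##.#..
#..###
...###
[7] ##..#.
......
##..##
####..
###.##
..####
[8] ##..#.
......
##..##
#.##..
....##
.#####
[9] ##..#.
......
##..##
#.###.
...#..
.###.#
[10] ##..#.
....#.
##.#..
#.##..
...#..
.###.#
[11] ##..#.
....#.
##.#..
#.##..
#..#..
#.##.#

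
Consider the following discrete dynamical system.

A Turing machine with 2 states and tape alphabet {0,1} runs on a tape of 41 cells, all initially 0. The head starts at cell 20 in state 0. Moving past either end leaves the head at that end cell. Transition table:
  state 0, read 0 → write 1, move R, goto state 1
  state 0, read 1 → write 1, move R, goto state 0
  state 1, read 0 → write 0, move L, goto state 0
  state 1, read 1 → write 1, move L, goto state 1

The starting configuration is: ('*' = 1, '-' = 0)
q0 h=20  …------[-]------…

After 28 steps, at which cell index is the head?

30

step 0: q0 h=20  …------[-]------…
step 1: q1 h=21  …-----*[-]------…
step 2: q0 h=20  …------[*]------…
step 3: q0 h=21  …-----*[-]------…
step 4: q1 h=22  …----**[-]------…
step 5: q0 h=21  …-----*[*]------…
step 6: q0 h=22  …----**[-]------…
step 7: q1 h=23  …---***[-]------…
step 8: q0 h=22  …----**[*]------…
step 9: q0 h=23  …---***[-]------…
step 10: q1 h=24  …--****[-]------…
step 11: q0 h=23  …---***[*]------…
step 12: q0 h=24  …--****[-]------…
step 13: q1 h=25  …-*****[-]------…
step 14: q0 h=24  …--****[*]------…
step 15: q0 h=25  …-*****[-]------…
step 16: q1 h=26  …******[-]------…
step 17: q0 h=25  …-*****[*]------…
step 18: q0 h=26  …******[-]------…
step 19: q1 h=27  …******[-]------…
step 20: q0 h=26  …******[*]------…
step 21: q0 h=27  …******[-]------…
step 22: q1 h=28  …******[-]------…
step 23: q0 h=27  …******[*]------…
step 24: q0 h=28  …******[-]------…
step 25: q1 h=29  …******[-]------…
step 26: q0 h=28  …******[*]------…
step 27: q0 h=29  …******[-]------…
step 28: q1 h=30  …******[-]------…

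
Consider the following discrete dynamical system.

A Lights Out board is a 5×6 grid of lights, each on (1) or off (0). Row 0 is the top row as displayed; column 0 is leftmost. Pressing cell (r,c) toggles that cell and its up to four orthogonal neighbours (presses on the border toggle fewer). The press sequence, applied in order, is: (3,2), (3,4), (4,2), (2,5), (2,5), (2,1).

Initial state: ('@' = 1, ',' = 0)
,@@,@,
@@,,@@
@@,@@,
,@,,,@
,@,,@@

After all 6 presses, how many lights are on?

11

k=0  ,@@,@,
@@,,@@
@@,@@,
,@,,,@
,@,,@@
k=1  ,@@,@,
@@,,@@
@@@@@,
,,@@,@
,@@,@@
k=2  ,@@,@,
@@,,@@
@@@@,,
,,@,@,
,@@,,@
k=3  ,@@,@,
@@,,@@
@@@@,,
,,,,@,
,,,@,@
k=4  ,@@,@,
@@,,@,
@@@@@@
,,,,@@
,,,@,@
k=5  ,@@,@,
@@,,@@
@@@@,,
,,,,@,
,,,@,@
k=6  ,@@,@,
@,,,@@
,,,@,,
,@,,@,
,,,@,@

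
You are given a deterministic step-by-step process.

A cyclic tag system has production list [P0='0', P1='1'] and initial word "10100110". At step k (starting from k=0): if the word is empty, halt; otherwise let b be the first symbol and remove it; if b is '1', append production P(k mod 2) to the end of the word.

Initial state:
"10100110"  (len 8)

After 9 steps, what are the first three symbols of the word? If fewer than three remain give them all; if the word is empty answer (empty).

[0] "10100110"  (len 8)
[1] "01001100"  (len 8)
[2] "1001100"  (len 7)
[3] "0011000"  (len 7)
[4] "011000"  (len 6)
[5] "11000"  (len 5)
[6] "10001"  (len 5)
[7] "00010"  (len 5)
[8] "0010"  (len 4)
[9] "010"  (len 3)

010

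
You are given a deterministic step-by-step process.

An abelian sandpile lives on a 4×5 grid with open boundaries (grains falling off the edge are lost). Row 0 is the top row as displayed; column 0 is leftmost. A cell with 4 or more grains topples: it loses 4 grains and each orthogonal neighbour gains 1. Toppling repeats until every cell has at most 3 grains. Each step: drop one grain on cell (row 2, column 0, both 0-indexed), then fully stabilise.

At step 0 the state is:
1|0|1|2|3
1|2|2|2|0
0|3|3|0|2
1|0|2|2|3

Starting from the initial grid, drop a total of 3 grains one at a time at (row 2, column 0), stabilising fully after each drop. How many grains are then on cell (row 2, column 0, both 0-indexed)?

step 0: 1|0|1|2|3
1|2|2|2|0
0|3|3|0|2
1|0|2|2|3
step 1: 1|0|1|2|3
1|2|2|2|0
1|3|3|0|2
1|0|2|2|3
step 2: 1|0|1|2|3
1|2|2|2|0
2|3|3|0|2
1|0|2|2|3
step 3: 1|0|1|2|3
1|2|2|2|0
3|3|3|0|2
1|0|2|2|3

3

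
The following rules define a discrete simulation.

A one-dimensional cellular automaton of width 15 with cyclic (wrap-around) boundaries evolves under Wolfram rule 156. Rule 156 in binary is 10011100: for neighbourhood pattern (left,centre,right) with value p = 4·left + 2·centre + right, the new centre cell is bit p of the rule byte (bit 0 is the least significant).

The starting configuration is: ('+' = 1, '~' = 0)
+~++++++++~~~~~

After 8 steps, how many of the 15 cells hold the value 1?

step 0: +~++++++++~~~~~
step 1: +~+++++++~+~~~~
step 2: +~++++++~~++~~~
step 3: +~+++++~+~+~+~~
step 4: +~++++~~+~+~++~
step 5: +~+++~+~+~+~+~~
step 6: +~++~~+~+~+~++~
step 7: +~+~+~+~+~+~+~~
step 8: +~+~+~+~+~+~++~

8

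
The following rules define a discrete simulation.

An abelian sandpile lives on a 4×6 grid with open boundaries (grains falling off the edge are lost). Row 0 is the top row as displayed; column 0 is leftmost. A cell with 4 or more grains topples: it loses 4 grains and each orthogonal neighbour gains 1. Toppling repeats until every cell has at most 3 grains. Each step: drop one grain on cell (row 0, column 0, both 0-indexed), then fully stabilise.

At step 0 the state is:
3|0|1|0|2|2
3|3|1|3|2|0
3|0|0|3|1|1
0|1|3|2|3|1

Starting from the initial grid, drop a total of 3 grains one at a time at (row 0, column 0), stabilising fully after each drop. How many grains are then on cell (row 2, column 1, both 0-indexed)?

t=0: 3|0|1|0|2|2
3|3|1|3|2|0
3|0|0|3|1|1
0|1|3|2|3|1
t=1: 1|2|1|0|2|2
2|0|2|3|2|0
0|2|0|3|1|1
1|1|3|2|3|1
t=2: 2|2|1|0|2|2
2|0|2|3|2|0
0|2|0|3|1|1
1|1|3|2|3|1
t=3: 3|2|1|0|2|2
2|0|2|3|2|0
0|2|0|3|1|1
1|1|3|2|3|1

2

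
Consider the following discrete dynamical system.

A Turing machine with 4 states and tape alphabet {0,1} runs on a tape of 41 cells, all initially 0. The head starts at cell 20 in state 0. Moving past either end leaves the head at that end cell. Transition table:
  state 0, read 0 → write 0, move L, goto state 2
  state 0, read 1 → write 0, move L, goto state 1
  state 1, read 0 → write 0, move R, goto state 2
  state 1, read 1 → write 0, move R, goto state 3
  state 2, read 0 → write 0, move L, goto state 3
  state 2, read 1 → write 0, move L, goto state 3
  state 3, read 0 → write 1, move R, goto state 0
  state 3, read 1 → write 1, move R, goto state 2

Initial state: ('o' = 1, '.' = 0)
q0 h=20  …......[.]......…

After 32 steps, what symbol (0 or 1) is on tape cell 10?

0

gen 0: q0 h=20  …......[.]......…
gen 1: q2 h=19  …......[.]......…
gen 2: q3 h=18  …......[.]......…
gen 3: q0 h=19  ….....o[.]......…
gen 4: q2 h=18  …......[o]......…
gen 5: q3 h=17  …......[.]......…
gen 6: q0 h=18  ….....o[.]......…
gen 7: q2 h=17  …......[o]......…
gen 8: q3 h=16  …......[.]......…
gen 9: q0 h=17  ….....o[.]......…
gen 10: q2 h=16  …......[o]......…
gen 11: q3 h=15  …......[.]......…
gen 12: q0 h=16  ….....o[.]......…
gen 13: q2 h=15  …......[o]......…
gen 14: q3 h=14  …......[.]......…
gen 15: q0 h=15  ….....o[.]......…
gen 16: q2 h=14  …......[o]......…
gen 17: q3 h=13  …......[.]......…
gen 18: q0 h=14  ….....o[.]......…
gen 19: q2 h=13  …......[o]......…
gen 20: q3 h=12  …......[.]......…
gen 21: q0 h=13  ….....o[.]......…
gen 22: q2 h=12  …......[o]......…
gen 23: q3 h=11  …......[.]......…
gen 24: q0 h=12  ….....o[.]......…
gen 25: q2 h=11  …......[o]......…
gen 26: q3 h=10  …......[.]......…
gen 27: q0 h=11  ….....o[.]......…
gen 28: q2 h=10  …......[o]......…
gen 29: q3 h= 9  …......[.]......…
gen 30: q0 h=10  ….....o[.]......…
gen 31: q2 h= 9  …......[o]......…
gen 32: q3 h= 8  …......[.]......…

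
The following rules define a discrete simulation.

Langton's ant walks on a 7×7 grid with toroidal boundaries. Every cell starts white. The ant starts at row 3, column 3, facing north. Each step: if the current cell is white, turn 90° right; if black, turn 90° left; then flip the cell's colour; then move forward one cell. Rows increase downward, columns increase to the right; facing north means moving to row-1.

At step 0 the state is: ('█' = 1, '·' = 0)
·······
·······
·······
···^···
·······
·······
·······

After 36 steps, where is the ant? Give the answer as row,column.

[0] ·······
·······
·······
···^···
·······
·······
·······
[1] ·······
·······
·······
···█>··
·······
·······
·······
[2] ·······
·······
·······
···██··
····v··
·······
·······
[3] ·······
·······
·······
···██··
···<█··
·······
·······
[4] ·······
·······
·······
···^█··
···██··
·······
·······
[5] ·······
·······
·······
··<·█··
···██··
·······
·······
[6] ·······
·······
··^····
··█·█··
···██··
·······
·······
[7] ·······
·······
··█>···
··█·█··
···██··
·······
·······
[8] ·······
·······
··██···
··█v█··
···██··
·······
·······
[9] ·······
·······
··██···
··<██··
···██··
·······
·······
[10] ·······
·······
··██···
···██··
··v██··
·······
·······
[11] ·······
·······
··██···
···██··
·<███··
·······
·······
[12] ·······
·······
··██···
·^·██··
·████··
·······
·······
[13] ·······
·······
··██···
·█>██··
·████··
·······
·······
[14] ·······
·······
··██···
·████··
·█v██··
·······
·······
[15] ·······
·······
··██···
·████··
·█·>█··
·······
·······
[16] ·······
·······
··██···
·██^█··
·█··█··
·······
·······
[17] ·······
·······
··██···
·█<·█··
·█··█··
·······
·······
[18] ·······
·······
··██···
·█··█··
·█v·█··
·······
·······
[19] ·······
·······
··██···
·█··█··
·<█·█··
·······
·······
[20] ·······
·······
··██···
·█··█··
··█·█··
·v·····
·······
[21] ·······
·······
··██···
·█··█··
··█·█··
<█·····
·······
[22] ·······
·······
··██···
·█··█··
^·█·█··
██·····
·······
[23] ·······
·······
··██···
·█··█··
█>█·█··
██·····
·······
[24] ·······
·······
··██···
·█··█··
███·█··
█v·····
·······
[25] ·······
·······
··██···
·█··█··
███·█··
█·>····
·······
[26] ·······
·······
··██···
·█··█··
███·█··
█·█····
··v····
[27] ·······
·······
··██···
·█··█··
███·█··
█·█····
·<█····
[28] ·······
·······
··██···
·█··█··
███·█··
█^█····
·██····
[29] ·······
·······
··██···
·█··█··
███·█··
██>····
·██····
[30] ·······
·······
··██···
·█··█··
██^·█··
██·····
·██····
[31] ·······
·······
··██···
·█··█··
█<··█··
██·····
·██····
[32] ·······
·······
··██···
·█··█··
█···█··
█v·····
·██····
[33] ·······
·······
··██···
·█··█··
█···█··
█·>····
·██····
[34] ·······
·······
··██···
·█··█··
█···█··
█·█····
·█v····
[35] ·······
·······
··██···
·█··█··
█···█··
█·█····
·█·>···
[36] ···v···
·······
··██···
·█··█··
█···█··
█·█····
·█·█···

0,3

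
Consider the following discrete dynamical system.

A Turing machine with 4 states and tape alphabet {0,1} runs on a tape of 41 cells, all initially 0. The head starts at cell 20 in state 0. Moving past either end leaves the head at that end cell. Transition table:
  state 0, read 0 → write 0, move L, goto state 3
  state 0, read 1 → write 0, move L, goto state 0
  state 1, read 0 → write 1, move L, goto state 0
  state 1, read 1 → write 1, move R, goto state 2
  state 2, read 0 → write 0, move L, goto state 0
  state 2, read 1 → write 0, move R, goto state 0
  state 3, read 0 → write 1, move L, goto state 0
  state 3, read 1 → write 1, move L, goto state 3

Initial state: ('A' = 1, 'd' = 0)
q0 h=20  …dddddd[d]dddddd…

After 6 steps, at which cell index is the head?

14

k=0  q0 h=20  …dddddd[d]dddddd…
k=1  q3 h=19  …dddddd[d]dddddd…
k=2  q0 h=18  …dddddd[d]Addddd…
k=3  q3 h=17  …dddddd[d]dAdddd…
k=4  q0 h=16  …dddddd[d]AdAddd…
k=5  q3 h=15  …dddddd[d]dAdAdd…
k=6  q0 h=14  …dddddd[d]AdAdAd…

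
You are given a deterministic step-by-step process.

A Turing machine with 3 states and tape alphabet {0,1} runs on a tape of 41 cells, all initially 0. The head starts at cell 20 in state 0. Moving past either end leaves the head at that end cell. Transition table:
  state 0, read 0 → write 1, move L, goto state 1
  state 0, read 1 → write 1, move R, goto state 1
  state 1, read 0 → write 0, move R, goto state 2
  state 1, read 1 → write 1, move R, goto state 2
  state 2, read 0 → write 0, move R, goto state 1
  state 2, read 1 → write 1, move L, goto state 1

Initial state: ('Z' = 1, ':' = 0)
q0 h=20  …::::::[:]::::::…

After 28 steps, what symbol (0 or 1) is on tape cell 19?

[0] q0 h=20  …::::::[:]::::::…
[1] q1 h=19  …::::::[:]Z:::::…
[2] q2 h=20  …::::::[Z]::::::…
[3] q1 h=19  …::::::[:]Z:::::…
[4] q2 h=20  …::::::[Z]::::::…
[5] q1 h=19  …::::::[:]Z:::::…
[6] q2 h=20  …::::::[Z]::::::…
[7] q1 h=19  …::::::[:]Z:::::…
[8] q2 h=20  …::::::[Z]::::::…
[9] q1 h=19  …::::::[:]Z:::::…
[10] q2 h=20  …::::::[Z]::::::…
[11] q1 h=19  …::::::[:]Z:::::…
[12] q2 h=20  …::::::[Z]::::::…
[13] q1 h=19  …::::::[:]Z:::::…
[14] q2 h=20  …::::::[Z]::::::…
[15] q1 h=19  …::::::[:]Z:::::…
[16] q2 h=20  …::::::[Z]::::::…
[17] q1 h=19  …::::::[:]Z:::::…
[18] q2 h=20  …::::::[Z]::::::…
[19] q1 h=19  …::::::[:]Z:::::…
[20] q2 h=20  …::::::[Z]::::::…
[21] q1 h=19  …::::::[:]Z:::::…
[22] q2 h=20  …::::::[Z]::::::…
[23] q1 h=19  …::::::[:]Z:::::…
[24] q2 h=20  …::::::[Z]::::::…
[25] q1 h=19  …::::::[:]Z:::::…
[26] q2 h=20  …::::::[Z]::::::…
[27] q1 h=19  …::::::[:]Z:::::…
[28] q2 h=20  …::::::[Z]::::::…

0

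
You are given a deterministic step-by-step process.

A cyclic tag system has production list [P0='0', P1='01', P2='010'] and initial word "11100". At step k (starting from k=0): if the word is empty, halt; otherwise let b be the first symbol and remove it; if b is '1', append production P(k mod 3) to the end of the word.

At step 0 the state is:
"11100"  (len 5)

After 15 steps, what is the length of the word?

k=0  "11100"  (len 5)
k=1  "11000"  (len 5)
k=2  "100001"  (len 6)
k=3  "00001010"  (len 8)
k=4  "0001010"  (len 7)
k=5  "001010"  (len 6)
k=6  "01010"  (len 5)
k=7  "1010"  (len 4)
k=8  "01001"  (len 5)
k=9  "1001"  (len 4)
k=10  "0010"  (len 4)
k=11  "010"  (len 3)
k=12  "10"  (len 2)
k=13  "00"  (len 2)
k=14  "0"  (len 1)
k=15  (halted — word empty)

0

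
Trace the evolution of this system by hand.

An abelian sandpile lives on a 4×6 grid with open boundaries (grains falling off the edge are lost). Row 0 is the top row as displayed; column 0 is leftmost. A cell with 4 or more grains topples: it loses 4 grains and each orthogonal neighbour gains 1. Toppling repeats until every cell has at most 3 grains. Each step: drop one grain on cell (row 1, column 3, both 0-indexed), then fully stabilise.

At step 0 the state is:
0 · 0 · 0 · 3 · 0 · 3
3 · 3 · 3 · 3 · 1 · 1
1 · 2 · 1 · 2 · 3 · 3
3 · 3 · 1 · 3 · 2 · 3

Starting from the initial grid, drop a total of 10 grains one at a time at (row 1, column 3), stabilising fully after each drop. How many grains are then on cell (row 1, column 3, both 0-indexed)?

3

t=0: 0 · 0 · 0 · 3 · 0 · 3
3 · 3 · 3 · 3 · 1 · 1
1 · 2 · 1 · 2 · 3 · 3
3 · 3 · 1 · 3 · 2 · 3
t=1: 1 · 1 · 2 · 0 · 1 · 3
0 · 1 · 1 · 2 · 2 · 1
2 · 3 · 2 · 3 · 3 · 3
3 · 3 · 1 · 3 · 2 · 3
t=2: 1 · 1 · 2 · 0 · 1 · 3
0 · 1 · 1 · 3 · 2 · 1
2 · 3 · 2 · 3 · 3 · 3
3 · 3 · 1 · 3 · 2 · 3
t=3: 1 · 1 · 2 · 1 · 2 · 3
0 · 1 · 2 · 2 · 0 · 3
2 · 3 · 3 · 2 · 3 · 1
3 · 3 · 2 · 1 · 1 · 1
t=4: 1 · 1 · 2 · 1 · 2 · 3
0 · 1 · 2 · 3 · 0 · 3
2 · 3 · 3 · 2 · 3 · 1
3 · 3 · 2 · 1 · 1 · 1
t=5: 1 · 1 · 2 · 2 · 2 · 3
0 · 1 · 3 · 0 · 1 · 3
2 · 3 · 3 · 3 · 3 · 1
3 · 3 · 2 · 1 · 1 · 1
t=6: 1 · 1 · 2 · 2 · 2 · 3
0 · 1 · 3 · 1 · 1 · 3
2 · 3 · 3 · 3 · 3 · 1
3 · 3 · 2 · 1 · 1 · 1
t=7: 1 · 1 · 2 · 2 · 2 · 3
0 · 1 · 3 · 2 · 1 · 3
2 · 3 · 3 · 3 · 3 · 1
3 · 3 · 2 · 1 · 1 · 1
t=8: 1 · 1 · 2 · 2 · 2 · 3
0 · 1 · 3 · 3 · 1 · 3
2 · 3 · 3 · 3 · 3 · 1
3 · 3 · 2 · 1 · 1 · 1
t=9: 1 · 1 · 3 · 3 · 2 · 3
1 · 3 · 1 · 2 · 3 · 3
0 · 2 · 3 · 2 · 0 · 2
1 · 2 · 0 · 3 · 2 · 1
t=10: 1 · 1 · 3 · 3 · 2 · 3
1 · 3 · 1 · 3 · 3 · 3
0 · 2 · 3 · 2 · 0 · 2
1 · 2 · 0 · 3 · 2 · 1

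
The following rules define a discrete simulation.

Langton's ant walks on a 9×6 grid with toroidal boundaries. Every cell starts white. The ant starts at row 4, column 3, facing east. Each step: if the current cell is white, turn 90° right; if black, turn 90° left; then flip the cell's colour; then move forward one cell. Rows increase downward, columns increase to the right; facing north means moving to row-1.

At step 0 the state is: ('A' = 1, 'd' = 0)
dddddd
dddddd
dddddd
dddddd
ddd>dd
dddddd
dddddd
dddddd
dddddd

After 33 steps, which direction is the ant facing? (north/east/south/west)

[0] dddddd
dddddd
dddddd
dddddd
ddd>dd
dddddd
dddddd
dddddd
dddddd
[1] dddddd
dddddd
dddddd
dddddd
dddAdd
dddvdd
dddddd
dddddd
dddddd
[2] dddddd
dddddd
dddddd
dddddd
dddAdd
dd<Add
dddddd
dddddd
dddddd
[3] dddddd
dddddd
dddddd
dddddd
dd^Add
ddAAdd
dddddd
dddddd
dddddd
[4] dddddd
dddddd
dddddd
dddddd
ddA>dd
ddAAdd
dddddd
dddddd
dddddd
[5] dddddd
dddddd
dddddd
ddd^dd
ddAddd
ddAAdd
dddddd
dddddd
dddddd
[6] dddddd
dddddd
dddddd
dddA>d
ddAddd
ddAAdd
dddddd
dddddd
dddddd
[7] dddddd
dddddd
dddddd
dddAAd
ddAdvd
ddAAdd
dddddd
dddddd
dddddd
[8] dddddd
dddddd
dddddd
dddAAd
ddA<Ad
ddAAdd
dddddd
dddddd
dddddd
[9] dddddd
dddddd
dddddd
ddd^Ad
ddAAAd
ddAAdd
dddddd
dddddd
dddddd
[10] dddddd
dddddd
dddddd
dd<dAd
ddAAAd
ddAAdd
dddddd
dddddd
dddddd
[11] dddddd
dddddd
dd^ddd
ddAdAd
ddAAAd
ddAAdd
dddddd
dddddd
dddddd
[12] dddddd
dddddd
ddA>dd
ddAdAd
ddAAAd
ddAAdd
dddddd
dddddd
dddddd
[13] dddddd
dddddd
ddAAdd
ddAvAd
ddAAAd
ddAAdd
dddddd
dddddd
dddddd
[14] dddddd
dddddd
ddAAdd
dd<AAd
ddAAAd
ddAAdd
dddddd
dddddd
dddddd
[15] dddddd
dddddd
ddAAdd
dddAAd
ddvAAd
ddAAdd
dddddd
dddddd
dddddd
[16] dddddd
dddddd
ddAAdd
dddAAd
ddd>Ad
ddAAdd
dddddd
dddddd
dddddd
[17] dddddd
dddddd
ddAAdd
ddd^Ad
ddddAd
ddAAdd
dddddd
dddddd
dddddd
[18] dddddd
dddddd
ddAAdd
dd<dAd
ddddAd
ddAAdd
dddddd
dddddd
dddddd
[19] dddddd
dddddd
dd^Add
ddAdAd
ddddAd
ddAAdd
dddddd
dddddd
dddddd
[20] dddddd
dddddd
d<dAdd
ddAdAd
ddddAd
ddAAdd
dddddd
dddddd
dddddd
[21] dddddd
d^dddd
dAdAdd
ddAdAd
ddddAd
ddAAdd
dddddd
dddddd
dddddd
[22] dddddd
dA>ddd
dAdAdd
ddAdAd
ddddAd
ddAAdd
dddddd
dddddd
dddddd
[23] dddddd
dAAddd
dAvAdd
ddAdAd
ddddAd
ddAAdd
dddddd
dddddd
dddddd
[24] dddddd
dAAddd
d<AAdd
ddAdAd
ddddAd
ddAAdd
dddddd
dddddd
dddddd
[25] dddddd
dAAddd
ddAAdd
dvAdAd
ddddAd
ddAAdd
dddddd
dddddd
dddddd
[26] dddddd
dAAddd
ddAAdd
<AAdAd
ddddAd
ddAAdd
dddddd
dddddd
dddddd
[27] dddddd
dAAddd
^dAAdd
AAAdAd
ddddAd
ddAAdd
dddddd
dddddd
dddddd
[28] dddddd
dAAddd
A>AAdd
AAAdAd
ddddAd
ddAAdd
dddddd
dddddd
dddddd
[29] dddddd
dAAddd
AAAAdd
AvAdAd
ddddAd
ddAAdd
dddddd
dddddd
dddddd
[30] dddddd
dAAddd
AAAAdd
Ad>dAd
ddddAd
ddAAdd
dddddd
dddddd
dddddd
[31] dddddd
dAAddd
AA^Add
AdddAd
ddddAd
ddAAdd
dddddd
dddddd
dddddd
[32] dddddd
dAAddd
A<dAdd
AdddAd
ddddAd
ddAAdd
dddddd
dddddd
dddddd
[33] dddddd
dAAddd
AddAdd
AvddAd
ddddAd
ddAAdd
dddddd
dddddd
dddddd

south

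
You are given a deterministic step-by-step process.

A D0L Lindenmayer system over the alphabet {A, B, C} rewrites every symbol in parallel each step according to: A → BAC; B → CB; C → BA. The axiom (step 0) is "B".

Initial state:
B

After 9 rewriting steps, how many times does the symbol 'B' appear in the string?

510

gen 0: B
gen 1: CB
gen 2: BACB
gen 3: CBBACBACB
gen 4: BACBCBBACBACBBACBACB
gen 5: CBBACBACBBACBCBBACBACBBACBACBCBBACBACBBACBACB
gen 6: BACBCBBACBACBBACBACBCBBACBACBBACBCBBACBACBBACBACBCBBACBACBBACBACBBACBCBBACBACBBACBACBCBBACBACBBACBACB
gen 7: CBBACBACBBACBCBBACBACBBACBACBCBBACBACBBACBACBBACBCBBACBACB…ACBACBCBBACBACBBACBACBBACBCBBACBACBBACBACBCBBACBACBBACBACB  (len 227)
gen 8: BACBCBBACBACBBACBACBCBBACBACBBACBCBBACBACBBACBACBCBBACBACB…ACBACBCBBACBACBBACBACBBACBCBBACBACBBACBACBCBBACBACBBACBACB  (len 510)
gen 9: CBBACBACBBACBCBBACBACBBACBACBCBBACBACBBACBACBBACBCBBACBACB…ACBACBCBBACBACBBACBACBBACBCBBACBACBBACBACBCBBACBACBBACBACB  (len 1146)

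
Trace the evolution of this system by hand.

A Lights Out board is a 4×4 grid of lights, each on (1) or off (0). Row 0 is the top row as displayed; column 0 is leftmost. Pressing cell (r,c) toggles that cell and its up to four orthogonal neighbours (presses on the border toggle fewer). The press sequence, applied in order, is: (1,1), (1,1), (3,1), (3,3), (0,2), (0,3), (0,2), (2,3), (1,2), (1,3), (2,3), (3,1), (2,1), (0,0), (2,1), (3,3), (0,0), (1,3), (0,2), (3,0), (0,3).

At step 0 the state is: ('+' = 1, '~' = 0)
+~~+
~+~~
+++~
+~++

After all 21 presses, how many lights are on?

7

step 0: +~~+
~+~~
+++~
+~++
step 1: ++~+
+~+~
+~+~
+~++
step 2: +~~+
~+~~
+++~
+~++
step 3: +~~+
~+~~
+~+~
~+~+
step 4: +~~+
~+~~
+~++
~++~
step 5: +++~
~++~
+~++
~++~
step 6: ++~+
~+++
+~++
~++~
step 7: +~+~
~+~+
+~++
~++~
step 8: +~+~
~+~~
+~~~
~+++
step 9: +~~~
~~++
+~+~
~+++
step 10: +~~+
~~~~
+~++
~+++
step 11: +~~+
~~~+
+~~~
~++~
step 12: +~~+
~~~+
++~~
+~~~
step 13: +~~+
~+~+
~~+~
++~~
step 14: ~+~+
++~+
~~+~
++~~
step 15: ~+~+
+~~+
++~~
+~~~
step 16: ~+~+
+~~+
++~+
+~++
step 17: +~~+
~~~+
++~+
+~++
step 18: +~~~
~~+~
++~~
+~++
step 19: ++++
~~~~
++~~
+~++
step 20: ++++
~~~~
~+~~
~+++
step 21: ++~~
~~~+
~+~~
~+++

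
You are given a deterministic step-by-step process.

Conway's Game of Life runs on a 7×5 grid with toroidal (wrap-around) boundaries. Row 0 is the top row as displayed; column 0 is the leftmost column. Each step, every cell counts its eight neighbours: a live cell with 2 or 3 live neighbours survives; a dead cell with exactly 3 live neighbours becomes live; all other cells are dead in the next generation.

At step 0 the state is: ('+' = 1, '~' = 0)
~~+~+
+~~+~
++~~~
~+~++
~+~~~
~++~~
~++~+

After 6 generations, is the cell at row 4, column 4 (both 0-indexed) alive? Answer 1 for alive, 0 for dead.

0

k=0  ~~+~+
+~~+~
++~~~
~+~++
~+~~~
~++~~
~++~+
k=1  ~~+~+
+~++~
~+~+~
~+~~+
~+~+~
~~~+~
~~~~~
k=2  ~++~+
+~~~~
~+~+~
~+~++
+~~++
~~+~~
~~~+~
k=3  +++++
+~~++
~+~+~
~+~~~
++~~~
~~+~~
~+~+~
k=4  ~~~~~
~~~~~
~+~+~
~+~~~
+++~~
+~+~~
~~~~~
k=5  ~~~~~
~~~~~
~~+~~
~~~~~
+~+~~
+~+~~
~~~~~
k=6  ~~~~~
~~~~~
~~~~~
~+~~~
~~~~~
~~~~~
~~~~~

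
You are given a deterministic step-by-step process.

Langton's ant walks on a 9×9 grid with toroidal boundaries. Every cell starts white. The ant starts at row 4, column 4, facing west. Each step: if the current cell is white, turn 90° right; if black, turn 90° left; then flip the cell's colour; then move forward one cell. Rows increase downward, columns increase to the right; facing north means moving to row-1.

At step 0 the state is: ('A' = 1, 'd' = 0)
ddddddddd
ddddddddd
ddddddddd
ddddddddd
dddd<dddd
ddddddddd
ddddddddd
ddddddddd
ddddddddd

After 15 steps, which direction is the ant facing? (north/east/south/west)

[0] ddddddddd
ddddddddd
ddddddddd
ddddddddd
dddd<dddd
ddddddddd
ddddddddd
ddddddddd
ddddddddd
[1] ddddddddd
ddddddddd
ddddddddd
dddd^dddd
ddddAdddd
ddddddddd
ddddddddd
ddddddddd
ddddddddd
[2] ddddddddd
ddddddddd
ddddddddd
ddddA>ddd
ddddAdddd
ddddddddd
ddddddddd
ddddddddd
ddddddddd
[3] ddddddddd
ddddddddd
ddddddddd
ddddAAddd
ddddAvddd
ddddddddd
ddddddddd
ddddddddd
ddddddddd
[4] ddddddddd
ddddddddd
ddddddddd
ddddAAddd
dddd<Addd
ddddddddd
ddddddddd
ddddddddd
ddddddddd
[5] ddddddddd
ddddddddd
ddddddddd
ddddAAddd
dddddAddd
ddddvdddd
ddddddddd
ddddddddd
ddddddddd
[6] ddddddddd
ddddddddd
ddddddddd
ddddAAddd
dddddAddd
ddd<Adddd
ddddddddd
ddddddddd
ddddddddd
[7] ddddddddd
ddddddddd
ddddddddd
ddddAAddd
ddd^dAddd
dddAAdddd
ddddddddd
ddddddddd
ddddddddd
[8] ddddddddd
ddddddddd
ddddddddd
ddddAAddd
dddA>Addd
dddAAdddd
ddddddddd
ddddddddd
ddddddddd
[9] ddddddddd
ddddddddd
ddddddddd
ddddAAddd
dddAAAddd
dddAvdddd
ddddddddd
ddddddddd
ddddddddd
[10] ddddddddd
ddddddddd
ddddddddd
ddddAAddd
dddAAAddd
dddAd>ddd
ddddddddd
ddddddddd
ddddddddd
[11] ddddddddd
ddddddddd
ddddddddd
ddddAAddd
dddAAAddd
dddAdAddd
dddddvddd
ddddddddd
ddddddddd
[12] ddddddddd
ddddddddd
ddddddddd
ddddAAddd
dddAAAddd
dddAdAddd
dddd<Addd
ddddddddd
ddddddddd
[13] ddddddddd
ddddddddd
ddddddddd
ddddAAddd
dddAAAddd
dddA^Addd
ddddAAddd
ddddddddd
ddddddddd
[14] ddddddddd
ddddddddd
ddddddddd
ddddAAddd
dddAAAddd
dddAA>ddd
ddddAAddd
ddddddddd
ddddddddd
[15] ddddddddd
ddddddddd
ddddddddd
ddddAAddd
dddAA^ddd
dddAAdddd
ddddAAddd
ddddddddd
ddddddddd

north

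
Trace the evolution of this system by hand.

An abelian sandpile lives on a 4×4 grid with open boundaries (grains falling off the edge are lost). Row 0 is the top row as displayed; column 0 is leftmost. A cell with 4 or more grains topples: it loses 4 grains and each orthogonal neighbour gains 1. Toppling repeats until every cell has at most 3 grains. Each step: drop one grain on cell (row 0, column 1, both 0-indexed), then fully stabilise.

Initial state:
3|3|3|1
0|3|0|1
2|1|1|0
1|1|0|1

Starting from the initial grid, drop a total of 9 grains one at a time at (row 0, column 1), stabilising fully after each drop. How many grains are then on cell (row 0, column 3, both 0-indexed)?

0) 3|3|3|1
0|3|0|1
2|1|1|0
1|1|0|1
1) 0|3|0|2
2|0|2|1
2|2|1|0
1|1|0|1
2) 1|0|1|2
2|1|2|1
2|2|1|0
1|1|0|1
3) 1|1|1|2
2|1|2|1
2|2|1|0
1|1|0|1
4) 1|2|1|2
2|1|2|1
2|2|1|0
1|1|0|1
5) 1|3|1|2
2|1|2|1
2|2|1|0
1|1|0|1
6) 2|0|2|2
2|2|2|1
2|2|1|0
1|1|0|1
7) 2|1|2|2
2|2|2|1
2|2|1|0
1|1|0|1
8) 2|2|2|2
2|2|2|1
2|2|1|0
1|1|0|1
9) 2|3|2|2
2|2|2|1
2|2|1|0
1|1|0|1

2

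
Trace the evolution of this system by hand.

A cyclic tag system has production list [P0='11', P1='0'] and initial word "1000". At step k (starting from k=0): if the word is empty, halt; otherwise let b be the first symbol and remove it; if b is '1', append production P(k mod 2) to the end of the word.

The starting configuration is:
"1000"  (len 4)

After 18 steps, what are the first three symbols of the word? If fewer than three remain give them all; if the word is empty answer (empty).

110

step 0: "1000"  (len 4)
step 1: "00011"  (len 5)
step 2: "0011"  (len 4)
step 3: "011"  (len 3)
step 4: "11"  (len 2)
step 5: "111"  (len 3)
step 6: "110"  (len 3)
step 7: "1011"  (len 4)
step 8: "0110"  (len 4)
step 9: "110"  (len 3)
step 10: "100"  (len 3)
step 11: "0011"  (len 4)
step 12: "011"  (len 3)
step 13: "11"  (len 2)
step 14: "10"  (len 2)
step 15: "011"  (len 3)
step 16: "11"  (len 2)
step 17: "111"  (len 3)
step 18: "110"  (len 3)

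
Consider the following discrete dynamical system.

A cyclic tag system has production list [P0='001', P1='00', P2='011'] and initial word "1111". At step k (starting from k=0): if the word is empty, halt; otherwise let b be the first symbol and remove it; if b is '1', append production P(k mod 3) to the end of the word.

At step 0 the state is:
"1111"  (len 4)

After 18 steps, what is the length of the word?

step 0: "1111"  (len 4)
step 1: "111001"  (len 6)
step 2: "1100100"  (len 7)
step 3: "100100011"  (len 9)
step 4: "00100011001"  (len 11)
step 5: "0100011001"  (len 10)
step 6: "100011001"  (len 9)
step 7: "00011001001"  (len 11)
step 8: "0011001001"  (len 10)
step 9: "011001001"  (len 9)
step 10: "11001001"  (len 8)
step 11: "100100100"  (len 9)
step 12: "00100100011"  (len 11)
step 13: "0100100011"  (len 10)
step 14: "100100011"  (len 9)
step 15: "00100011011"  (len 11)
step 16: "0100011011"  (len 10)
step 17: "100011011"  (len 9)
step 18: "00011011011"  (len 11)

11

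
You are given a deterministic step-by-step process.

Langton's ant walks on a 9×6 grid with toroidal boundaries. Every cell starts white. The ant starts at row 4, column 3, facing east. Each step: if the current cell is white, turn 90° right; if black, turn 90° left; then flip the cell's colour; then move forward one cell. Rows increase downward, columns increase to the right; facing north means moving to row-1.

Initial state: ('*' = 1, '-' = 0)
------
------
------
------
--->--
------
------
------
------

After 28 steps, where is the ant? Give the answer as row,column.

t=0: ------
------
------
------
--->--
------
------
------
------
t=1: ------
------
------
------
---*--
---v--
------
------
------
t=2: ------
------
------
------
---*--
--<*--
------
------
------
t=3: ------
------
------
------
--^*--
--**--
------
------
------
t=4: ------
------
------
------
--*>--
--**--
------
------
------
t=5: ------
------
------
---^--
--*---
--**--
------
------
------
t=6: ------
------
------
---*>-
--*---
--**--
------
------
------
t=7: ------
------
------
---**-
--*-v-
--**--
------
------
------
t=8: ------
------
------
---**-
--*<*-
--**--
------
------
------
t=9: ------
------
------
---^*-
--***-
--**--
------
------
------
t=10: ------
------
------
--<-*-
--***-
--**--
------
------
------
t=11: ------
------
--^---
--*-*-
--***-
--**--
------
------
------
t=12: ------
------
--*>--
--*-*-
--***-
--**--
------
------
------
t=13: ------
------
--**--
--*v*-
--***-
--**--
------
------
------
t=14: ------
------
--**--
--<**-
--***-
--**--
------
------
------
t=15: ------
------
--**--
---**-
--v**-
--**--
------
------
------
t=16: ------
------
--**--
---**-
--->*-
--**--
------
------
------
t=17: ------
------
--**--
---^*-
----*-
--**--
------
------
------
t=18: ------
------
--**--
--<-*-
----*-
--**--
------
------
------
t=19: ------
------
--^*--
--*-*-
----*-
--**--
------
------
------
t=20: ------
------
-<-*--
--*-*-
----*-
--**--
------
------
------
t=21: ------
-^----
-*-*--
--*-*-
----*-
--**--
------
------
------
t=22: ------
-*>---
-*-*--
--*-*-
----*-
--**--
------
------
------
t=23: ------
-**---
-*v*--
--*-*-
----*-
--**--
------
------
------
t=24: ------
-**---
-<**--
--*-*-
----*-
--**--
------
------
------
t=25: ------
-**---
--**--
-v*-*-
----*-
--**--
------
------
------
t=26: ------
-**---
--**--
<**-*-
----*-
--**--
------
------
------
t=27: ------
-**---
^-**--
***-*-
----*-
--**--
------
------
------
t=28: ------
-**---
*>**--
***-*-
----*-
--**--
------
------
------

2,1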